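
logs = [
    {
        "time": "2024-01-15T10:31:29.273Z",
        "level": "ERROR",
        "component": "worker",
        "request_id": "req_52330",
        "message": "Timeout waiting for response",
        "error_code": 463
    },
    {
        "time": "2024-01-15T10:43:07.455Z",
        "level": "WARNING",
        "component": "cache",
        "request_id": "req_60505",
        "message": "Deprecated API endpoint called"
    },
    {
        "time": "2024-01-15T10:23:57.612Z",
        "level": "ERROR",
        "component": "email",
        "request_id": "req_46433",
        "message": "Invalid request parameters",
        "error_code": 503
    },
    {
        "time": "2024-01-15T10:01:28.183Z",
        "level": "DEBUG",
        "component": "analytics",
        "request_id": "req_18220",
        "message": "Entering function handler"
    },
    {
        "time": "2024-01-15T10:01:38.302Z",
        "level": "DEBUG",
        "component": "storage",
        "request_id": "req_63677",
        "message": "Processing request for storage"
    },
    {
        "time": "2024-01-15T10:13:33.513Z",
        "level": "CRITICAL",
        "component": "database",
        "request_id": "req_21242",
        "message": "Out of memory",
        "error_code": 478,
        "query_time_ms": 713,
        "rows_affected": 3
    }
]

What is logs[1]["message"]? "Deprecated API endpoint called"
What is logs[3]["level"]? "DEBUG"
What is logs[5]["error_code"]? 478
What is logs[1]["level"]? "WARNING"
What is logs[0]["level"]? "ERROR"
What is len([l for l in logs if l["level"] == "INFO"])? 0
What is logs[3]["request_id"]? "req_18220"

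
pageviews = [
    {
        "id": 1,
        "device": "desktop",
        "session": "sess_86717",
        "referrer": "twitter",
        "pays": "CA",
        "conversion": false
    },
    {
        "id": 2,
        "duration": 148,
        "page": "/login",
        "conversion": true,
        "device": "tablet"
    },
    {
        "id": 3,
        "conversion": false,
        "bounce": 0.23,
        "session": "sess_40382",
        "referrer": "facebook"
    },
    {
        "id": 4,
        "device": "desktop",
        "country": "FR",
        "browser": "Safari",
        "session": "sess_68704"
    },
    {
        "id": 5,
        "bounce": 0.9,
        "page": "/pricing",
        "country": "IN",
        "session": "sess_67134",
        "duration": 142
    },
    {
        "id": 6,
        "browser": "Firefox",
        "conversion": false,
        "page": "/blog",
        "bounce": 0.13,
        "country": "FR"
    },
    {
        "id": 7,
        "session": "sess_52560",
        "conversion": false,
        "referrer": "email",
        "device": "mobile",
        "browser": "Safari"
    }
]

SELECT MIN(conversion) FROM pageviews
False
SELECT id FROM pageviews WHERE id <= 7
[1, 2, 3, 4, 5, 6, 7]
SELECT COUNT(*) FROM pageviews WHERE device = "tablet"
1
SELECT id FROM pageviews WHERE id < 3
[1, 2]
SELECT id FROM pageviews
[1, 2, 3, 4, 5, 6, 7]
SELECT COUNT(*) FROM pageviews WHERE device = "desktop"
2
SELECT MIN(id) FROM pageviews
1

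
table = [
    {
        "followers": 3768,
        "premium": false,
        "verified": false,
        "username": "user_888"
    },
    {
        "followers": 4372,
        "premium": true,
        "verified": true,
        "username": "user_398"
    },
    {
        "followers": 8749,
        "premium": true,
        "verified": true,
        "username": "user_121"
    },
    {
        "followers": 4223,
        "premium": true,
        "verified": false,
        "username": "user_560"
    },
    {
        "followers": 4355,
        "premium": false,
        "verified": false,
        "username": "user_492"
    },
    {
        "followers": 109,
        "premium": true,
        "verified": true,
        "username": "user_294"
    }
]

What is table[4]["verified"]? False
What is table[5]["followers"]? 109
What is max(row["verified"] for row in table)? True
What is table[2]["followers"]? 8749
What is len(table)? 6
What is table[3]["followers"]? 4223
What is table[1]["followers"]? 4372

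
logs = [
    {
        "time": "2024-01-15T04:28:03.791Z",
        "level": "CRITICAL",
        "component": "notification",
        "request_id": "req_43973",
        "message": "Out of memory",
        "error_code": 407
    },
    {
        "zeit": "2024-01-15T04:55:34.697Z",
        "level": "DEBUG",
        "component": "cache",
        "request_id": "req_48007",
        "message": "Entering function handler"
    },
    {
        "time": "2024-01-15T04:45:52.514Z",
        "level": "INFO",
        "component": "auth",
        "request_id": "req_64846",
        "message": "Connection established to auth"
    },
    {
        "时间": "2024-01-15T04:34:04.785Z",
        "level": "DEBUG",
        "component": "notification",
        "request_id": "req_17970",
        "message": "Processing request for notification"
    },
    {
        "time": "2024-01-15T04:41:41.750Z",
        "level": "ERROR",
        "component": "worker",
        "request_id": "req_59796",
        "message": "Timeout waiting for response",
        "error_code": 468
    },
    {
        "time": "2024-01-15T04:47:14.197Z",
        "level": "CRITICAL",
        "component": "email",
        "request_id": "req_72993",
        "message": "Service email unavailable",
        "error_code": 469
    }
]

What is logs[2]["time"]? "2024-01-15T04:45:52.514Z"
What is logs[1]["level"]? "DEBUG"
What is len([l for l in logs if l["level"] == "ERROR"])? 1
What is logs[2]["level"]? "INFO"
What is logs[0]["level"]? "CRITICAL"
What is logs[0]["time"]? "2024-01-15T04:28:03.791Z"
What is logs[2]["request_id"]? "req_64846"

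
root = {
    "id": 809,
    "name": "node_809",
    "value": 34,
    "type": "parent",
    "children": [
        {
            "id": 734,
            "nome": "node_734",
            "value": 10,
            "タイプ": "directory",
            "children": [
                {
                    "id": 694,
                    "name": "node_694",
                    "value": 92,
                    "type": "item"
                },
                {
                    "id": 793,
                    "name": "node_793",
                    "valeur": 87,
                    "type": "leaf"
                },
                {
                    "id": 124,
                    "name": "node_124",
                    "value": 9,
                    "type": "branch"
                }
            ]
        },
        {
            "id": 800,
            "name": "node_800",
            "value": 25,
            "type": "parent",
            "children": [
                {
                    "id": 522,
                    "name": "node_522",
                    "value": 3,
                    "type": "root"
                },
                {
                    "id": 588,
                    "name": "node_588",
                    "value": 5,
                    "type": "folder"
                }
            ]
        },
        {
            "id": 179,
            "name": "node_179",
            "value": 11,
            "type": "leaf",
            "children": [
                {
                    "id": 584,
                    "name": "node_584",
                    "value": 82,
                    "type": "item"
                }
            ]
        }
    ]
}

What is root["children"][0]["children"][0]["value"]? 92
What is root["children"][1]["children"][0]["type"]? "root"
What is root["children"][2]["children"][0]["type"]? "item"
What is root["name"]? "node_809"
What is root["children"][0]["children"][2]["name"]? "node_124"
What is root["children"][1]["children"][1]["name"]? "node_588"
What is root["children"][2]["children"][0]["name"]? "node_584"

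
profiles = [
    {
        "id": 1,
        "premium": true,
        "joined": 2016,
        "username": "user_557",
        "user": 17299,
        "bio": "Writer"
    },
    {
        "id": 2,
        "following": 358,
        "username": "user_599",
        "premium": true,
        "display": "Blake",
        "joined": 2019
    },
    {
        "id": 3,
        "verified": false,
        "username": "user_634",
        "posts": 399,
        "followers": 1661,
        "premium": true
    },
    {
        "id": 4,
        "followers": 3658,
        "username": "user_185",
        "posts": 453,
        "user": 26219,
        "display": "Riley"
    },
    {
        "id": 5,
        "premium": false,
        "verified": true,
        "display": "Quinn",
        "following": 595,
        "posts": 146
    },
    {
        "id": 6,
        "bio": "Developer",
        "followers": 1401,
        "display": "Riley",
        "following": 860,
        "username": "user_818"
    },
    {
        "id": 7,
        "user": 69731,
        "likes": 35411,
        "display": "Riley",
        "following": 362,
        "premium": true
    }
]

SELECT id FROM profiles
[1, 2, 3, 4, 5, 6, 7]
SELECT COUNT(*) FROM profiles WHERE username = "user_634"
1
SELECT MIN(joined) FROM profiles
2016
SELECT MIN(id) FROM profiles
1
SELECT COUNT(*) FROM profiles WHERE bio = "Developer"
1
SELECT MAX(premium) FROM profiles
True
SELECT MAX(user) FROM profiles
69731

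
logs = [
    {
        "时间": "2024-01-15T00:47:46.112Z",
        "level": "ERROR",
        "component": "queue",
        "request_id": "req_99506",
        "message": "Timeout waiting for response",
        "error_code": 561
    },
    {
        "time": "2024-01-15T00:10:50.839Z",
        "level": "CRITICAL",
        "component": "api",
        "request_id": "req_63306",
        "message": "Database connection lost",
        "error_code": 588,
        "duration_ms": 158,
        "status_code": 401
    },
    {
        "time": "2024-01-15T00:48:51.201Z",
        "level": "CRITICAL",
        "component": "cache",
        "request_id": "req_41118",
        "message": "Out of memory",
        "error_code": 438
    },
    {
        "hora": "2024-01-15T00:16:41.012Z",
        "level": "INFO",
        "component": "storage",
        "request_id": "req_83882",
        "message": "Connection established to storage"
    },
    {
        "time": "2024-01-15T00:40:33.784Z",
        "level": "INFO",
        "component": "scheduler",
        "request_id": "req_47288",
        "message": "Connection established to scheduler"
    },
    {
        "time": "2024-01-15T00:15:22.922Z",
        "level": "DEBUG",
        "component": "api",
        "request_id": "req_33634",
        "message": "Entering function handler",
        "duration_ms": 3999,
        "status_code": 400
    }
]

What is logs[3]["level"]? "INFO"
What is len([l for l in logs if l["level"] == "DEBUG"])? 1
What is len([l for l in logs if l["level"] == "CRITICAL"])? 2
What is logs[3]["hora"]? "2024-01-15T00:16:41.012Z"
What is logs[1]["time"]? "2024-01-15T00:10:50.839Z"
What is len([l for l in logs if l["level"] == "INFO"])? 2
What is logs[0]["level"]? "ERROR"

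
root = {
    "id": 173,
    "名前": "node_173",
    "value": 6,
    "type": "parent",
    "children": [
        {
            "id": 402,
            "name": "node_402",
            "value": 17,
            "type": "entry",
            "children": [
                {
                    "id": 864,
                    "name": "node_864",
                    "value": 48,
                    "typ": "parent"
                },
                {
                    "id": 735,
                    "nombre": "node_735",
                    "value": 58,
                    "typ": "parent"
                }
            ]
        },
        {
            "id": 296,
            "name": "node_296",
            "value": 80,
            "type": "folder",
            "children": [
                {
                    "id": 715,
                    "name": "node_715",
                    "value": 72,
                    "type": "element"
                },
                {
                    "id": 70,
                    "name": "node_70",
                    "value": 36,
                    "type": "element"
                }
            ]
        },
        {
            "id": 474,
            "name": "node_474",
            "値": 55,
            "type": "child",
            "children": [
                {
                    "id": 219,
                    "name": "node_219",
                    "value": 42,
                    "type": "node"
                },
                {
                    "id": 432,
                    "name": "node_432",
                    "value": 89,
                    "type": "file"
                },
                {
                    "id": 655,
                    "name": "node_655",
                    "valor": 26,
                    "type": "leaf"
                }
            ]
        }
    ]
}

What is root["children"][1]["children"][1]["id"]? 70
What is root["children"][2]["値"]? 55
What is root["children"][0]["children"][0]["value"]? 48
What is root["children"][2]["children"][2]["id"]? 655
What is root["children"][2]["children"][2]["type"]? "leaf"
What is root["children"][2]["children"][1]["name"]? "node_432"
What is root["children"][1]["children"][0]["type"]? "element"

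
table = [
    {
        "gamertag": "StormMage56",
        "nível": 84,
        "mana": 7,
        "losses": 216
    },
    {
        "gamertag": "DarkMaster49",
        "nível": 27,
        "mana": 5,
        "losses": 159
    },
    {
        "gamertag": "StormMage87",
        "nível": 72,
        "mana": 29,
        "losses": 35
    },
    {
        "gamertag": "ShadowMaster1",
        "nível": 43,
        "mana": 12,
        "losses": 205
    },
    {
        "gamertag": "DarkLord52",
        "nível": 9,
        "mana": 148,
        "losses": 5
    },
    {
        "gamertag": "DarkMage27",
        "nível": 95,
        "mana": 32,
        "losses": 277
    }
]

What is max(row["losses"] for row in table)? 277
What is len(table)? 6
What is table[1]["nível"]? 27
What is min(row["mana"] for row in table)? 5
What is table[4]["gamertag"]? "DarkLord52"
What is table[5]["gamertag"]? "DarkMage27"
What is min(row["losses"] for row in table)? 5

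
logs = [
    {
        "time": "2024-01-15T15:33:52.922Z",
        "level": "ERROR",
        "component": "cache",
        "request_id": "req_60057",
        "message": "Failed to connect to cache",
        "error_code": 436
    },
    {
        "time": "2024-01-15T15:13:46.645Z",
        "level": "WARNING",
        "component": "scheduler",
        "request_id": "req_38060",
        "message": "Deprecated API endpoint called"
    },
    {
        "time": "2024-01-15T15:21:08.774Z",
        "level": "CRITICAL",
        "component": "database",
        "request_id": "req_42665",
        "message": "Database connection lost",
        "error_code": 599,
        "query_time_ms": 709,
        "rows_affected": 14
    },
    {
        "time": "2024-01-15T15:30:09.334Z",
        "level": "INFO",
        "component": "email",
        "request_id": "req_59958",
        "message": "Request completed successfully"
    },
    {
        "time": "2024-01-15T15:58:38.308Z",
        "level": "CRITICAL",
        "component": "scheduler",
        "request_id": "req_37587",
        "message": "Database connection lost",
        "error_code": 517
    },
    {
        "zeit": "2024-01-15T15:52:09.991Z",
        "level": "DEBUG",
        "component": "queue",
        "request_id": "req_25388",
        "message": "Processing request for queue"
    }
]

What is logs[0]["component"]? "cache"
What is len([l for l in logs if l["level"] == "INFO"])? 1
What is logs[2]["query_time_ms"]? 709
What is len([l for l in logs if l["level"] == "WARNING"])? 1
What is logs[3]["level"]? "INFO"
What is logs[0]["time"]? "2024-01-15T15:33:52.922Z"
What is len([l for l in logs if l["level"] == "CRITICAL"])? 2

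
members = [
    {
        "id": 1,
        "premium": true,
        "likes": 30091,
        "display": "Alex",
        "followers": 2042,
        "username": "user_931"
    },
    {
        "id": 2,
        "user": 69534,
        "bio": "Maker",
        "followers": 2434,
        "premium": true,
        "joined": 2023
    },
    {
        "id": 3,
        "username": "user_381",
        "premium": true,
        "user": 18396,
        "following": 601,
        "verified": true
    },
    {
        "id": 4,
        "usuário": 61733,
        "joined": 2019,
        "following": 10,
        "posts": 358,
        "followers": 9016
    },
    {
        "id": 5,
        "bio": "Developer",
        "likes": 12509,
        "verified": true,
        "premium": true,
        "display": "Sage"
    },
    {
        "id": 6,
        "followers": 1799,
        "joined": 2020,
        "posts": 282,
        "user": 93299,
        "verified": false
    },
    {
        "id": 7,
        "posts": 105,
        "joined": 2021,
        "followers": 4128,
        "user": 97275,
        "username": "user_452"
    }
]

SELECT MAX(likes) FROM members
30091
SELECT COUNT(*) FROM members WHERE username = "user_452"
1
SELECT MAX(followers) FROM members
9016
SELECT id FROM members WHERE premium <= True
[1, 2, 3, 5]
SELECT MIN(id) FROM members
1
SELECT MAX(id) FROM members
7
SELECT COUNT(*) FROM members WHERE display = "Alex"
1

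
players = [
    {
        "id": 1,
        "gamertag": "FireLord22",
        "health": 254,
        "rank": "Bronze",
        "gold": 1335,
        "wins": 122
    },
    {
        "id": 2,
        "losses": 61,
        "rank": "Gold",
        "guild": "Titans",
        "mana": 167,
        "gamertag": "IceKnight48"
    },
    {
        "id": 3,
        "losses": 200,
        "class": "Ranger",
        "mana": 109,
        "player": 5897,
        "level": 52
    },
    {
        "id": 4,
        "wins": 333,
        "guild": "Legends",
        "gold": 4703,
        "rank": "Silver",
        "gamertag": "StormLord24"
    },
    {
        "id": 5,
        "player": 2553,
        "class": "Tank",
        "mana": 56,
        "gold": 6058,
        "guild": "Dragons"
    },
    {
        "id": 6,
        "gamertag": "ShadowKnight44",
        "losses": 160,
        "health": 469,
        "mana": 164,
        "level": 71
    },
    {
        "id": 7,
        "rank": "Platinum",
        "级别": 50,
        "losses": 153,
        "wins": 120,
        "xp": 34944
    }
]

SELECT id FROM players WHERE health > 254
[6]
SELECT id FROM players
[1, 2, 3, 4, 5, 6, 7]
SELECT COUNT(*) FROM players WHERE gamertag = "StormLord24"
1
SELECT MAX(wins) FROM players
333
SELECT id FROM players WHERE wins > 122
[4]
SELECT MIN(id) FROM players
1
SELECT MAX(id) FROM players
7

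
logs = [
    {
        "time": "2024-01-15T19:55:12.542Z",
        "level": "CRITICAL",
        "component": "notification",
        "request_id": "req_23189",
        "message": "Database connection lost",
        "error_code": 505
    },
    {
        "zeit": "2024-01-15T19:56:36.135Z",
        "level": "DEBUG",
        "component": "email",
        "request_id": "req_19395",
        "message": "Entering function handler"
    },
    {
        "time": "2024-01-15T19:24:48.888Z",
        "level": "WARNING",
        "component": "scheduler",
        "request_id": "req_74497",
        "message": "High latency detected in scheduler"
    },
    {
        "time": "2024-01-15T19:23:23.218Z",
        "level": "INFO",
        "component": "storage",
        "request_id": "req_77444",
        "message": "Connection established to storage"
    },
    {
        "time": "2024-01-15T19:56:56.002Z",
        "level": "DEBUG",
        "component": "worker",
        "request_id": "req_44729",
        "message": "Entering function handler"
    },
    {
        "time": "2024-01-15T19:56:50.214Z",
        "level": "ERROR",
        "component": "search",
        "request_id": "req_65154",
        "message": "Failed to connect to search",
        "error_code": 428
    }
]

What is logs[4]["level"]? "DEBUG"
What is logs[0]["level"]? "CRITICAL"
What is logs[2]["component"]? "scheduler"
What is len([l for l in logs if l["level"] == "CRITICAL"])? 1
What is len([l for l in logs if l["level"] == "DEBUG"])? 2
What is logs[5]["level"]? "ERROR"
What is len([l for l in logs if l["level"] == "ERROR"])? 1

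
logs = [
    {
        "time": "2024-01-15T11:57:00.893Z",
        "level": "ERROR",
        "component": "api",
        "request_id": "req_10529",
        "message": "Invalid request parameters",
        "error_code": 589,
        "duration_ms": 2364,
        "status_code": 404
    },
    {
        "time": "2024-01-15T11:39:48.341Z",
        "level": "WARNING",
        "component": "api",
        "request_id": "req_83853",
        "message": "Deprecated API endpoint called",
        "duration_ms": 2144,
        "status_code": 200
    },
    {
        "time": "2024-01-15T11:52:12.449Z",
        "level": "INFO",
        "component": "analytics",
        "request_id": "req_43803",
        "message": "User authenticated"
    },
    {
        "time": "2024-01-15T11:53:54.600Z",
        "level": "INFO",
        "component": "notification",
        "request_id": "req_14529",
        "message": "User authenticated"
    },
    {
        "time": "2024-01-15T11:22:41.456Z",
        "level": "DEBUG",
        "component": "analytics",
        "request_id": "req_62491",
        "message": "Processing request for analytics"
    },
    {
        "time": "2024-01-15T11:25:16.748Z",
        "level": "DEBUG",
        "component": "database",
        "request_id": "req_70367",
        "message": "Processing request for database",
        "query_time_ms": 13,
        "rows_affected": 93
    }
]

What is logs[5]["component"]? "database"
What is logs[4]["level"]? "DEBUG"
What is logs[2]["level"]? "INFO"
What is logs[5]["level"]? "DEBUG"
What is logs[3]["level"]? "INFO"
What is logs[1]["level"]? "WARNING"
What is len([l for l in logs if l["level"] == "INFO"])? 2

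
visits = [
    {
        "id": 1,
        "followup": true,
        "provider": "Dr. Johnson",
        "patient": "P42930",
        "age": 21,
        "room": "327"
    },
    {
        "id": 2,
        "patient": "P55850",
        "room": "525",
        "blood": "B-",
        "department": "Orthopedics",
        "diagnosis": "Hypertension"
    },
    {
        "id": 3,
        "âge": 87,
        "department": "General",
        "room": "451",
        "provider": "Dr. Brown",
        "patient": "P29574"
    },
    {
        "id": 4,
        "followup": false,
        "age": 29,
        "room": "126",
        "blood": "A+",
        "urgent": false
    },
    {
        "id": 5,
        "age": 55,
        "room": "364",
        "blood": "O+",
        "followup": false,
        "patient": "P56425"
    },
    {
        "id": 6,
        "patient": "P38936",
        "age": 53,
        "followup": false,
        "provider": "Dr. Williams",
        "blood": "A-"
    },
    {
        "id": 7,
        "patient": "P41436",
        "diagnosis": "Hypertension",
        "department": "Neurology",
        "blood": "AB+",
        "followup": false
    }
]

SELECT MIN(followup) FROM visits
False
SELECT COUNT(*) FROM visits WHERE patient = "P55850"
1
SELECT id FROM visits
[1, 2, 3, 4, 5, 6, 7]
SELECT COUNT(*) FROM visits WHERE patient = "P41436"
1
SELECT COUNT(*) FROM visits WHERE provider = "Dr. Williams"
1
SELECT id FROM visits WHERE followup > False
[1]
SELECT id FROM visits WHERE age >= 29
[4, 5, 6]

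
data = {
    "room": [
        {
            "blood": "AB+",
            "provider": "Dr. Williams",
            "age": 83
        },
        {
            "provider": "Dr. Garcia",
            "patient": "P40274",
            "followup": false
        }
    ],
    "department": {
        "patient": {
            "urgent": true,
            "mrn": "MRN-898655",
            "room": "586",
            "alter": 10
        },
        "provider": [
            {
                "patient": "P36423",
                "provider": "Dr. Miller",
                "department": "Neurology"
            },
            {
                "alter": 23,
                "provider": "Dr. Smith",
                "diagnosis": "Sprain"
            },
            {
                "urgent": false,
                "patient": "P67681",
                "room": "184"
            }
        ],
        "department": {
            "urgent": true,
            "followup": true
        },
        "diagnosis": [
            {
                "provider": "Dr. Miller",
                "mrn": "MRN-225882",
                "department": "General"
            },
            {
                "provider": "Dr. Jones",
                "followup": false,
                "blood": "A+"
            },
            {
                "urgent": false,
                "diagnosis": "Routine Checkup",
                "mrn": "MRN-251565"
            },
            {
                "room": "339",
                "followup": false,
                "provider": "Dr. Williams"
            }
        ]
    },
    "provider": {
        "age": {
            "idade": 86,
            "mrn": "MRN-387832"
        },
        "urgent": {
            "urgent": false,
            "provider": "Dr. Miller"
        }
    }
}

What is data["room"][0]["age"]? 83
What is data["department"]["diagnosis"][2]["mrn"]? "MRN-251565"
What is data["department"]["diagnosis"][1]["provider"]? "Dr. Jones"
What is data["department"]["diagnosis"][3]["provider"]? "Dr. Williams"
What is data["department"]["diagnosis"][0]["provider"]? "Dr. Miller"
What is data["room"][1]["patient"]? "P40274"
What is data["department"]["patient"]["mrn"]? "MRN-898655"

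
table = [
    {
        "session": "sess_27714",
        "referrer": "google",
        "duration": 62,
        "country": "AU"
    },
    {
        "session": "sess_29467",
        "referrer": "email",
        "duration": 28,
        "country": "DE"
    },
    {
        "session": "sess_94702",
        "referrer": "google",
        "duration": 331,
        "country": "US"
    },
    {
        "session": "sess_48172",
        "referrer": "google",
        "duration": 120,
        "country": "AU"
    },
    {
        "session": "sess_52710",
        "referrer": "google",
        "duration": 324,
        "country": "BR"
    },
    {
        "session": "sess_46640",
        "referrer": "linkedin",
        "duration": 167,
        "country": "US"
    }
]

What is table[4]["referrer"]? "google"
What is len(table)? 6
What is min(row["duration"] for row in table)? 28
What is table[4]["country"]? "BR"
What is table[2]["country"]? "US"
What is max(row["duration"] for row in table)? 331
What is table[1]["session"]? "sess_29467"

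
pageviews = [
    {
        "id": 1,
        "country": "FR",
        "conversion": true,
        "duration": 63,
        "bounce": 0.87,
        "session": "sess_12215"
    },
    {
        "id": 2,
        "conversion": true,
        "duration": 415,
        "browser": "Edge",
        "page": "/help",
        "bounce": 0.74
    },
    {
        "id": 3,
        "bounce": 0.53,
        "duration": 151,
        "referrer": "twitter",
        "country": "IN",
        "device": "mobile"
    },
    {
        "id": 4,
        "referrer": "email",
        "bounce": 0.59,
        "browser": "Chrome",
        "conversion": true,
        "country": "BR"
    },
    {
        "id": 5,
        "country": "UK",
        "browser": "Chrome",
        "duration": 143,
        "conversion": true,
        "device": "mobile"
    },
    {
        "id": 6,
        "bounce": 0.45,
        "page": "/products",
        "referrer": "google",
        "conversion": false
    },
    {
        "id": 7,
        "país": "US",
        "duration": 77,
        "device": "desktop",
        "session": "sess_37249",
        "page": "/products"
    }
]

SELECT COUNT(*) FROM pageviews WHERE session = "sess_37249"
1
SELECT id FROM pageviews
[1, 2, 3, 4, 5, 6, 7]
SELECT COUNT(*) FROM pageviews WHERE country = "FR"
1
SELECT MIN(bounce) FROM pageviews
0.45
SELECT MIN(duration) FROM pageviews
63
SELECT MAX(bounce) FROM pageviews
0.87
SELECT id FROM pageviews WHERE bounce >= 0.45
[1, 2, 3, 4, 6]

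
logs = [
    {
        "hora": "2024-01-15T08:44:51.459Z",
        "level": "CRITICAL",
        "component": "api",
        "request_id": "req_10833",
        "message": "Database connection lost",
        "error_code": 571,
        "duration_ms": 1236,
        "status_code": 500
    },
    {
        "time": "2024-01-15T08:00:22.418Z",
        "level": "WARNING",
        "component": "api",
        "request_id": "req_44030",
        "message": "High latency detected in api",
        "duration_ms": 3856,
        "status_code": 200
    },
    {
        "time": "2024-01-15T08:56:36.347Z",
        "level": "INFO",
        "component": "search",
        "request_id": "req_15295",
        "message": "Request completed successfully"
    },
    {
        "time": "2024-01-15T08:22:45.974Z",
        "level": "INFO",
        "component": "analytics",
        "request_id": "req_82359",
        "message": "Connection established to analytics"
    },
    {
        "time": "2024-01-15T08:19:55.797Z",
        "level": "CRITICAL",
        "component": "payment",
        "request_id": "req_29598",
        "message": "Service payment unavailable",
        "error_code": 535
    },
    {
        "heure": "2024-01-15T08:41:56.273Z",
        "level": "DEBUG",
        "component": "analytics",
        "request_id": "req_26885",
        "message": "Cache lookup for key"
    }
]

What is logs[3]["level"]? "INFO"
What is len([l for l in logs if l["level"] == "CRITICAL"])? 2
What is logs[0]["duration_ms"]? 1236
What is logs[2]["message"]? "Request completed successfully"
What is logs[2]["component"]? "search"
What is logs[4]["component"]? "payment"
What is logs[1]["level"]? "WARNING"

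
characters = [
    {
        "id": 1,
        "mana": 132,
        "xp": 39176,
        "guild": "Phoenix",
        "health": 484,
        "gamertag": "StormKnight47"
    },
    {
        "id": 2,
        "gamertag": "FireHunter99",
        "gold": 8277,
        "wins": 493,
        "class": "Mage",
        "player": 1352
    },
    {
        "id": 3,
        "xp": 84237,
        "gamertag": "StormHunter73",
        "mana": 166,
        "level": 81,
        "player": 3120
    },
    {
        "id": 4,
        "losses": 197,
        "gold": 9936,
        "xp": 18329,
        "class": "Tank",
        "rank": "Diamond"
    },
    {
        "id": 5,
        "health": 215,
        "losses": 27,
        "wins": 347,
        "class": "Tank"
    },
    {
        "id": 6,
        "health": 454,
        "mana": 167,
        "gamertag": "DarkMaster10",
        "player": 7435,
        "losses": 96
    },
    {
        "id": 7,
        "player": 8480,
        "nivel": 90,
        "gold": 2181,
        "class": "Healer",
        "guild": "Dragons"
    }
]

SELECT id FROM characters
[1, 2, 3, 4, 5, 6, 7]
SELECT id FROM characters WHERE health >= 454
[1, 6]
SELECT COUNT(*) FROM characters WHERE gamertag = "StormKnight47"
1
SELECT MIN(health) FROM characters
215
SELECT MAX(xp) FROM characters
84237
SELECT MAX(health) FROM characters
484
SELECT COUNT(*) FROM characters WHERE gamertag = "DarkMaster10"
1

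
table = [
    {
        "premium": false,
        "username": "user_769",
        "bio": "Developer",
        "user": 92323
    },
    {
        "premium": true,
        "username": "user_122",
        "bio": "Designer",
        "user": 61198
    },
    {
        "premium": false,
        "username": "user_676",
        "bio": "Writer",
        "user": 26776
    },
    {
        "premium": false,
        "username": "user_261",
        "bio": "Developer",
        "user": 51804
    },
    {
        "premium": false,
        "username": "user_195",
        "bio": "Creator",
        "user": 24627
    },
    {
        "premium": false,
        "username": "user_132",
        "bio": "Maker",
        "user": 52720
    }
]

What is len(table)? 6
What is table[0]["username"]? "user_769"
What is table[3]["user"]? 51804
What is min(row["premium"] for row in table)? False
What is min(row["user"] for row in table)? 24627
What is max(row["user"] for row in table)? 92323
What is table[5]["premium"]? False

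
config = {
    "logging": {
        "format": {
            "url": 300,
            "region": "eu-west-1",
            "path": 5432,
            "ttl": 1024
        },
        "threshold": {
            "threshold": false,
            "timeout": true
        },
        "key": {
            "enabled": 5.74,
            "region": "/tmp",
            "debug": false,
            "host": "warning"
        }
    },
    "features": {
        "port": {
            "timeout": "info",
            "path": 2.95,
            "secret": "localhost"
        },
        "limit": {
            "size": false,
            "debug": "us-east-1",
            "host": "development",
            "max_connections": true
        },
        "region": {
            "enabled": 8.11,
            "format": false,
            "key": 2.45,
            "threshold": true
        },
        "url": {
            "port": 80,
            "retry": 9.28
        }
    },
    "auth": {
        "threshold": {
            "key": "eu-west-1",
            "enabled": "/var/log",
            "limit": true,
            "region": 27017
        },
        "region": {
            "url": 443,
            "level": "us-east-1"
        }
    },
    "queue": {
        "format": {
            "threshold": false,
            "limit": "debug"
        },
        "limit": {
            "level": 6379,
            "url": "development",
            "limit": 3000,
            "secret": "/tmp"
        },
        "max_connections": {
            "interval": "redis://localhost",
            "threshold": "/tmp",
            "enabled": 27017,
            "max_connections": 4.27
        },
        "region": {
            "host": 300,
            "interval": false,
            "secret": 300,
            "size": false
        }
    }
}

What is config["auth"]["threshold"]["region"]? 27017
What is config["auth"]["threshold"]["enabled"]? "/var/log"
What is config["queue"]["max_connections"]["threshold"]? "/tmp"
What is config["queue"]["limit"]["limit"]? 3000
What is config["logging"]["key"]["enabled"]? 5.74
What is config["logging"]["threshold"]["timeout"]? True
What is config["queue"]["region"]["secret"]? 300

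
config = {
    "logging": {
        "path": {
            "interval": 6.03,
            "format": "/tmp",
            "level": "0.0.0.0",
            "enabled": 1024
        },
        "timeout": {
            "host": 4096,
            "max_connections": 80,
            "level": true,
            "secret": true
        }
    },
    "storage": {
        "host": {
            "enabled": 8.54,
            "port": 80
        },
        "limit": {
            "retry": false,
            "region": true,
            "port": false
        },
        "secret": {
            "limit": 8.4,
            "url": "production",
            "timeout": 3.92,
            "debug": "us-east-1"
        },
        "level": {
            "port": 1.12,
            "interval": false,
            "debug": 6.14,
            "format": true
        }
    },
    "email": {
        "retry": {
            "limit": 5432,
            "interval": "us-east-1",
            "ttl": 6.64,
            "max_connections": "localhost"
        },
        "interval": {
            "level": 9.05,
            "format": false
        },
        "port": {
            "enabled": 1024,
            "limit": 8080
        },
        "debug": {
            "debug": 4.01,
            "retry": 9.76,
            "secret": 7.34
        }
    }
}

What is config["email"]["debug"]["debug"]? 4.01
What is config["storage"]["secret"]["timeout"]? 3.92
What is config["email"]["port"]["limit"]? 8080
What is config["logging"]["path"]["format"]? "/tmp"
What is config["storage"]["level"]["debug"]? 6.14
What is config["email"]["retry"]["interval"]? "us-east-1"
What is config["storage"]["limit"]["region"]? True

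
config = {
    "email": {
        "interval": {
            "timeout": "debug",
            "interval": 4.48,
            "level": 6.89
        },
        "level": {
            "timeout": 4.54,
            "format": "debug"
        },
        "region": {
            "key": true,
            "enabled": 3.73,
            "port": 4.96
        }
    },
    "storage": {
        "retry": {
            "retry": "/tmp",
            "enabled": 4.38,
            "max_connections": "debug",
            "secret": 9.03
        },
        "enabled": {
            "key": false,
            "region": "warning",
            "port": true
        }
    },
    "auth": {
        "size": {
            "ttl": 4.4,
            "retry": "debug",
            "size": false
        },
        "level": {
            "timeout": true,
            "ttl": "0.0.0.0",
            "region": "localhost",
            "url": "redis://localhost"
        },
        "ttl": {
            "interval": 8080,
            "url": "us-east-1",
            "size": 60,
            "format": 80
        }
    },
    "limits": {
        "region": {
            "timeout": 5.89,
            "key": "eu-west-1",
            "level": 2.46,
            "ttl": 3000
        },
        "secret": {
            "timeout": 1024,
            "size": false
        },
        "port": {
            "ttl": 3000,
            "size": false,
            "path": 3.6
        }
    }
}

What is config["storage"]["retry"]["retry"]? "/tmp"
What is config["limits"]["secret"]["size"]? False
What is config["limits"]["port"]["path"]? 3.6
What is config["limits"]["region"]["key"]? "eu-west-1"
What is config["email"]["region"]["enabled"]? 3.73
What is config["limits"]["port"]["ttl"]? 3000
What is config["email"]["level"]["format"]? "debug"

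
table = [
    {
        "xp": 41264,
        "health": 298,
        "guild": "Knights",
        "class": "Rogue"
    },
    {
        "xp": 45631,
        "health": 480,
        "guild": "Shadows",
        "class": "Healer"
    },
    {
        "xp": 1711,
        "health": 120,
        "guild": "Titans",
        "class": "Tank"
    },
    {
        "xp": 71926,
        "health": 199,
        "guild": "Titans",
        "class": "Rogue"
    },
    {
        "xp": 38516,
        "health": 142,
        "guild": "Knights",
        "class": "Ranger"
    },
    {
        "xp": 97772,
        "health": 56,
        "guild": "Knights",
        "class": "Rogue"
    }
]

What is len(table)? 6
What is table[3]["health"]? 199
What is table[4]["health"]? 142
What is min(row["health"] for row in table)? 56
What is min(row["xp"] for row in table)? 1711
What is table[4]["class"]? "Ranger"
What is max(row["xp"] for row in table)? 97772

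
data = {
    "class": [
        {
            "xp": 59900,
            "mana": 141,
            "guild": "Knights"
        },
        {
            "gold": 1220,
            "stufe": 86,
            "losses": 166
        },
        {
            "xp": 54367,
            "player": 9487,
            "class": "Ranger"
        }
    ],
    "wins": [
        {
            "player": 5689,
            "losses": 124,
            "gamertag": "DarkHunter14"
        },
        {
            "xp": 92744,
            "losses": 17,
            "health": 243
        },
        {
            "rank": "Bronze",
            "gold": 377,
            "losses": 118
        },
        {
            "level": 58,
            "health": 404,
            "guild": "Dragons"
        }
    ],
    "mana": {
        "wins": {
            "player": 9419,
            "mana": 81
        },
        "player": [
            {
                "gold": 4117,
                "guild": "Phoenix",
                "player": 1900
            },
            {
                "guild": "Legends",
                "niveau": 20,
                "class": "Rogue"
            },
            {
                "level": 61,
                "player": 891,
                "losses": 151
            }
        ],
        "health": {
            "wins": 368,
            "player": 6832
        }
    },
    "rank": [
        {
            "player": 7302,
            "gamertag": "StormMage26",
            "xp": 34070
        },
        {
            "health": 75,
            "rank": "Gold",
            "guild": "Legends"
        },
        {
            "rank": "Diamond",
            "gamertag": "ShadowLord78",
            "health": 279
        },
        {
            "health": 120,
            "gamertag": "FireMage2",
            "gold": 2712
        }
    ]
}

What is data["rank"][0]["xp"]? 34070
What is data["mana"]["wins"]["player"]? 9419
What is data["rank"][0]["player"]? 7302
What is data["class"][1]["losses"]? 166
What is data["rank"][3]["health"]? 120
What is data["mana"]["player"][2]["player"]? 891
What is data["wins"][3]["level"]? 58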